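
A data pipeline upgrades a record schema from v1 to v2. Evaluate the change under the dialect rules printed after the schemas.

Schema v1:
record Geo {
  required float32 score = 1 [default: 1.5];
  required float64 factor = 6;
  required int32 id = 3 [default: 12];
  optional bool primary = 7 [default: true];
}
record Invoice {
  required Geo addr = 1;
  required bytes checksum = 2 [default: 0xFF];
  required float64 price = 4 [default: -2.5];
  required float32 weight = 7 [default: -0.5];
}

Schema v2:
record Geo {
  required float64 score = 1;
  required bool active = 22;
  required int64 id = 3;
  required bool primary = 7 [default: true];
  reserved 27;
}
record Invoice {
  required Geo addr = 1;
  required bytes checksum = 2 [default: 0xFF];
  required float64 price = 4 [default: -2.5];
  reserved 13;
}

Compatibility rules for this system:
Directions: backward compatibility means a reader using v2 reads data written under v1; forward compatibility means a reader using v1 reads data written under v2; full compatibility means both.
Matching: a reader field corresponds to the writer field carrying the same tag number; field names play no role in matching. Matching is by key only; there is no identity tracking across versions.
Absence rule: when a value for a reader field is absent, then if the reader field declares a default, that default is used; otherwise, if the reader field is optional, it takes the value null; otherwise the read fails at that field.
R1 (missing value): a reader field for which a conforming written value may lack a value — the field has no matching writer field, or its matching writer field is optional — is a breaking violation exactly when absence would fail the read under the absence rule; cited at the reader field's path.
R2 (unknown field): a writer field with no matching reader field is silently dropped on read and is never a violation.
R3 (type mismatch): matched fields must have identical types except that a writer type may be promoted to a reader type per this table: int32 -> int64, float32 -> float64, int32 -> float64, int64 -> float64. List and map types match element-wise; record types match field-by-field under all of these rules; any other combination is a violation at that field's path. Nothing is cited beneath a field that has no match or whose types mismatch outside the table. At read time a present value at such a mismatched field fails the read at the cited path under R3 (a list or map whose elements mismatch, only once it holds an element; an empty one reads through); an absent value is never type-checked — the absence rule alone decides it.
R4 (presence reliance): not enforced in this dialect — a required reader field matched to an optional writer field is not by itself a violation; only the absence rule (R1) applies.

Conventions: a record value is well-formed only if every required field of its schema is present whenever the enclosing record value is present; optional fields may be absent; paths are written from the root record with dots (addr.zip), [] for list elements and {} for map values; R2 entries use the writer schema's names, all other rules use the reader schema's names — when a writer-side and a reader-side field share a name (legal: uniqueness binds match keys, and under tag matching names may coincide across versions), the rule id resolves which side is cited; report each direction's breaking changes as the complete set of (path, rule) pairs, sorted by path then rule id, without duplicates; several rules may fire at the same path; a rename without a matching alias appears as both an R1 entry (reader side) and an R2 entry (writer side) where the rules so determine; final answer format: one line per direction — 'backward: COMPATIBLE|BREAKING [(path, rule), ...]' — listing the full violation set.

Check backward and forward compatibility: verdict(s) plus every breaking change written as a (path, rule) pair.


backward: BREAKING [(addr.active, R1)]; forward: BREAKING [(addr.factor, R1), (addr.id, R3), (addr.score, R3)]

arrows below run writer -> reader for Invoice
backward analysis of Invoice with v2 as reader and v1 as writer:
  addr: paired with writer addr (Geo -> Geo; writer required)
  checksum: paired with writer checksum (bytes -> bytes; writer required)
  price: paired with writer price (float64 -> float64; writer required)
  writer weight: unknown to reader
  addr.score: paired with writer addr.score (float32 -> float64; writer required)
  no writer field matches reader addr.active
  addr.id: paired with writer addr.id (int32 -> int64; writer required)
  addr.primary: paired with writer addr.primary (bool -> bool; writer optional)
  writer addr.factor: unknown to reader
  breaking: (addr.active, R1)
  => backward verdict for Invoice: BREAKING, 1 violation(s)
forward analysis of Invoice with v1 as reader and v2 as writer:
  addr: paired with writer addr (Geo -> Geo; writer required)
  checksum: paired with writer checksum (bytes -> bytes; writer required)
  price: paired with writer price (float64 -> float64; writer required)
  no writer field matches reader weight
  addr.score: paired with writer addr.score (float64 -> float32; writer required)
  no writer field matches reader addr.factor
  addr.id: paired with writer addr.id (int64 -> int32; writer required)
  addr.primary: paired with writer addr.primary (bool -> bool; writer required)
  writer addr.active: unknown to reader
  breaking: (addr.factor, R1)
  breaking: (addr.id, R3)
  breaking: (addr.score, R3)
  => forward verdict for Invoice: BREAKING, 3 violation(s)


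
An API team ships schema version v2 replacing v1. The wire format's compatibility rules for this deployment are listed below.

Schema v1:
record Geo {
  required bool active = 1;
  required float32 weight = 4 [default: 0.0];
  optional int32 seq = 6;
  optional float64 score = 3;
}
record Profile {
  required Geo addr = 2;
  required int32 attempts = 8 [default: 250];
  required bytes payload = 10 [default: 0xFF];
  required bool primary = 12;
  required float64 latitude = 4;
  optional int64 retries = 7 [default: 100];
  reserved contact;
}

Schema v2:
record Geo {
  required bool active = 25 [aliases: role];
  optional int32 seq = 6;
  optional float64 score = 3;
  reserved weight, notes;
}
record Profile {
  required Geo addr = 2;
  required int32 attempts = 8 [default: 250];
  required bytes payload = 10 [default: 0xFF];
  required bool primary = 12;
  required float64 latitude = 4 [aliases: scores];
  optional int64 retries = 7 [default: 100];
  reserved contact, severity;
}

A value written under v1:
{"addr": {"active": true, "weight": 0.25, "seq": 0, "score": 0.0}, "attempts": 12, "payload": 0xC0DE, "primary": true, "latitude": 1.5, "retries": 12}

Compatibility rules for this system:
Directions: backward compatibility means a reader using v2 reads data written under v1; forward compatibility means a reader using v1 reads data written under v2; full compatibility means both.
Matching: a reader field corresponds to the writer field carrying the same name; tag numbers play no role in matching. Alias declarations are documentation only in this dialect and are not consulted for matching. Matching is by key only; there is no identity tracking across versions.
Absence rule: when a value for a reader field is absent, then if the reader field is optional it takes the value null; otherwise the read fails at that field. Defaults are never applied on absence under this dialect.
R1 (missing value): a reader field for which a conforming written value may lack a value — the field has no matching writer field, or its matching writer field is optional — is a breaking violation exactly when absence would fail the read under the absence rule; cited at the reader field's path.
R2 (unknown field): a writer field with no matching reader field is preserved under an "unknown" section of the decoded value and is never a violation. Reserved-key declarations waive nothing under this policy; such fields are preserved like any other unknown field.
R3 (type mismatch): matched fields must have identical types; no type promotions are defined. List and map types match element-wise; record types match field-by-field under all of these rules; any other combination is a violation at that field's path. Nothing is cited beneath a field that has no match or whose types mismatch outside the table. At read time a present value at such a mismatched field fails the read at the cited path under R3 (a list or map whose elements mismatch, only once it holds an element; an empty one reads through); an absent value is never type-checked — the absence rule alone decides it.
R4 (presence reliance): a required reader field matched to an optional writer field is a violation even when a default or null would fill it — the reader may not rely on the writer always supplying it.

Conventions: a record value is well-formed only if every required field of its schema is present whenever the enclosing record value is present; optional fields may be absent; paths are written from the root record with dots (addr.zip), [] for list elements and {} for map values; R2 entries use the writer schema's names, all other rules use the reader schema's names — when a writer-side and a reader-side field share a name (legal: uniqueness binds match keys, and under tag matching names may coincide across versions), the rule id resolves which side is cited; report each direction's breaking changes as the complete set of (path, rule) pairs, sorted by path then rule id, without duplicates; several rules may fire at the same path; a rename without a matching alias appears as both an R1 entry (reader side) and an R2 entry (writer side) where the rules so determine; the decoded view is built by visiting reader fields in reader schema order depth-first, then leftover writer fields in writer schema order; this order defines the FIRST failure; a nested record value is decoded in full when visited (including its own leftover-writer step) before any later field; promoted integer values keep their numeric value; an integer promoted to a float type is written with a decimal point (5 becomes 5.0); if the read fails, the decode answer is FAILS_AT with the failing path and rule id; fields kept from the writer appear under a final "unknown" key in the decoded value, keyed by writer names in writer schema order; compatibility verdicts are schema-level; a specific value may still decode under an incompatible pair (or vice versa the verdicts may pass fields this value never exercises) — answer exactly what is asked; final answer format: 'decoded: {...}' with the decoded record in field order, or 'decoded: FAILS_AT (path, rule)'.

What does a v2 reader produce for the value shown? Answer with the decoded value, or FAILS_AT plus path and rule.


decoded: {"addr": {"active": true, "seq": 0, "score": 0.0, "unknown": {"weight": 0.25}}, "attempts": 12, "payload": 0xC0DE, "primary": true, "latitude": 1.5, "retries": 12}

arrows below run writer -> reader for Profile
decode (reader v2):
  addr.active := true
  addr.seq := 0
  addr.score := 0.0
  writer addr.weight: kept under "unknown"
  attempts := 12
  payload := 0xC0DE
  primary := true
  latitude := 1.5
  retries := 12
  => decoded: {"addr": {"active": true, "seq": 0, "score": 0.0, "unknown": {"weight": 0.25}}, "attempts": 12, "payload": 0xC0DE, "primary": true, "latitude": 1.5, "retries": 12}
the rest of the Profile diff is inert for this question:
  field active in record Geo: tag 1 changed to 25 -> triggers nothing under the printed rules; the Profile answer is the same either way


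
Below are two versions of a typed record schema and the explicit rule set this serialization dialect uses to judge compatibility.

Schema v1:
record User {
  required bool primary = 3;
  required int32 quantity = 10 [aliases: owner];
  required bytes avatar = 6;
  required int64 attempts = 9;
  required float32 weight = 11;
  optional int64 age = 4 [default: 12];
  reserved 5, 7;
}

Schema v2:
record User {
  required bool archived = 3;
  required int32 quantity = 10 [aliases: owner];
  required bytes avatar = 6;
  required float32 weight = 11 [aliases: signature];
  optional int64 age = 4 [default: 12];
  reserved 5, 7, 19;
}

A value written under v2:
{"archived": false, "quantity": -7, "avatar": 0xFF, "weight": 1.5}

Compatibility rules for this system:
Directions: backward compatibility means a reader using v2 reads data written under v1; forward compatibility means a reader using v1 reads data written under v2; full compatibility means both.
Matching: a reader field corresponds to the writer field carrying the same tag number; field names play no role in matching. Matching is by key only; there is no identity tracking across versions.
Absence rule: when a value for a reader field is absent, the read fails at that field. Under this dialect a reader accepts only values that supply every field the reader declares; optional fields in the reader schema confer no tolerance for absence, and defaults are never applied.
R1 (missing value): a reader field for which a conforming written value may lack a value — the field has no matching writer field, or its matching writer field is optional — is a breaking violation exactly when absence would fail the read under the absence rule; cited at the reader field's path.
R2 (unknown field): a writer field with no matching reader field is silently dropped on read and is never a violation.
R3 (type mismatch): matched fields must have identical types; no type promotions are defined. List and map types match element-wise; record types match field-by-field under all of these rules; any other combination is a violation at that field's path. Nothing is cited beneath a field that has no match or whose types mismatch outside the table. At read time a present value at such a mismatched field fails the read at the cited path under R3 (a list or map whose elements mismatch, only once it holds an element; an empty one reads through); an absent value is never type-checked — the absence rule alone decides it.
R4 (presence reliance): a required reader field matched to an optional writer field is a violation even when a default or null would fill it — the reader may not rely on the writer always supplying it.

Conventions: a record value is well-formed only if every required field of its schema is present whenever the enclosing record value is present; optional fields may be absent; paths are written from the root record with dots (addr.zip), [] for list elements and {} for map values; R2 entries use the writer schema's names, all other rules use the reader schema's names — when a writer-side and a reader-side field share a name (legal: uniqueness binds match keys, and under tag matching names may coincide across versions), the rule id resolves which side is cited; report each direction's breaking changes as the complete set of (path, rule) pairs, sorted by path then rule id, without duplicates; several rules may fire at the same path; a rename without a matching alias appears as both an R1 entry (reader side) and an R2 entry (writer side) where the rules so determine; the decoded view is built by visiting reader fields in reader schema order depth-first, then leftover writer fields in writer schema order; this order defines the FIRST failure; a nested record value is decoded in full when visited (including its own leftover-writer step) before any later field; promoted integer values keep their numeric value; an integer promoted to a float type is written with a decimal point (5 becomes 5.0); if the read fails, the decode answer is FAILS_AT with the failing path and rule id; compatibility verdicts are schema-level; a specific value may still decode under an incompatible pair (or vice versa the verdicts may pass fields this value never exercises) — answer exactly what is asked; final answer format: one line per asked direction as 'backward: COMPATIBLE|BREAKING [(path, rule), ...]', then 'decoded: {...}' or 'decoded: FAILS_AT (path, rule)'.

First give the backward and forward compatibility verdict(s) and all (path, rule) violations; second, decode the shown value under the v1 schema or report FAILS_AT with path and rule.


backward: BREAKING [(age, R1)]; forward: BREAKING [(age, R1), (attempts, R1)]; decoded: FAILS_AT (attempts, R1)

in User below, arrows point writer -> reader
backward pass over User, reader schema v2, writer schema v1:
  archived: paired with writer primary (bool -> bool; writer required)
  quantity: paired with writer quantity (int32 -> int32; writer required)
  avatar: paired with writer avatar (bytes -> bytes; writer required)
  weight: paired with writer weight (float32 -> float32; writer required)
  age: paired with writer age (int64 -> int64; writer optional)
  writer attempts: unknown to reader
  breaking: (age, R1)
  => backward verdict for User: BREAKING, 1 violation(s)
forward pass over User, reader schema v1, writer schema v2:
  primary: paired with writer archived (bool -> bool; writer required)
  quantity: paired with writer quantity (int32 -> int32; writer required)
  avatar: paired with writer avatar (bytes -> bytes; writer required)
  attempts: no writer match
  weight: paired with writer weight (float32 -> float32; writer required)
  age: paired with writer age (int64 -> int64; writer optional)
  breaking: (age, R1)
  breaking: (attempts, R1)
  => forward verdict for User: BREAKING, 2 violation(s)
decoding the User value with the v1 reader:
  primary := false (from writer archived)
  quantity := -7
  avatar := 0xFF
  read fails at attempts under R1 (no fill)
  => FAILS_AT (attempts, R1)


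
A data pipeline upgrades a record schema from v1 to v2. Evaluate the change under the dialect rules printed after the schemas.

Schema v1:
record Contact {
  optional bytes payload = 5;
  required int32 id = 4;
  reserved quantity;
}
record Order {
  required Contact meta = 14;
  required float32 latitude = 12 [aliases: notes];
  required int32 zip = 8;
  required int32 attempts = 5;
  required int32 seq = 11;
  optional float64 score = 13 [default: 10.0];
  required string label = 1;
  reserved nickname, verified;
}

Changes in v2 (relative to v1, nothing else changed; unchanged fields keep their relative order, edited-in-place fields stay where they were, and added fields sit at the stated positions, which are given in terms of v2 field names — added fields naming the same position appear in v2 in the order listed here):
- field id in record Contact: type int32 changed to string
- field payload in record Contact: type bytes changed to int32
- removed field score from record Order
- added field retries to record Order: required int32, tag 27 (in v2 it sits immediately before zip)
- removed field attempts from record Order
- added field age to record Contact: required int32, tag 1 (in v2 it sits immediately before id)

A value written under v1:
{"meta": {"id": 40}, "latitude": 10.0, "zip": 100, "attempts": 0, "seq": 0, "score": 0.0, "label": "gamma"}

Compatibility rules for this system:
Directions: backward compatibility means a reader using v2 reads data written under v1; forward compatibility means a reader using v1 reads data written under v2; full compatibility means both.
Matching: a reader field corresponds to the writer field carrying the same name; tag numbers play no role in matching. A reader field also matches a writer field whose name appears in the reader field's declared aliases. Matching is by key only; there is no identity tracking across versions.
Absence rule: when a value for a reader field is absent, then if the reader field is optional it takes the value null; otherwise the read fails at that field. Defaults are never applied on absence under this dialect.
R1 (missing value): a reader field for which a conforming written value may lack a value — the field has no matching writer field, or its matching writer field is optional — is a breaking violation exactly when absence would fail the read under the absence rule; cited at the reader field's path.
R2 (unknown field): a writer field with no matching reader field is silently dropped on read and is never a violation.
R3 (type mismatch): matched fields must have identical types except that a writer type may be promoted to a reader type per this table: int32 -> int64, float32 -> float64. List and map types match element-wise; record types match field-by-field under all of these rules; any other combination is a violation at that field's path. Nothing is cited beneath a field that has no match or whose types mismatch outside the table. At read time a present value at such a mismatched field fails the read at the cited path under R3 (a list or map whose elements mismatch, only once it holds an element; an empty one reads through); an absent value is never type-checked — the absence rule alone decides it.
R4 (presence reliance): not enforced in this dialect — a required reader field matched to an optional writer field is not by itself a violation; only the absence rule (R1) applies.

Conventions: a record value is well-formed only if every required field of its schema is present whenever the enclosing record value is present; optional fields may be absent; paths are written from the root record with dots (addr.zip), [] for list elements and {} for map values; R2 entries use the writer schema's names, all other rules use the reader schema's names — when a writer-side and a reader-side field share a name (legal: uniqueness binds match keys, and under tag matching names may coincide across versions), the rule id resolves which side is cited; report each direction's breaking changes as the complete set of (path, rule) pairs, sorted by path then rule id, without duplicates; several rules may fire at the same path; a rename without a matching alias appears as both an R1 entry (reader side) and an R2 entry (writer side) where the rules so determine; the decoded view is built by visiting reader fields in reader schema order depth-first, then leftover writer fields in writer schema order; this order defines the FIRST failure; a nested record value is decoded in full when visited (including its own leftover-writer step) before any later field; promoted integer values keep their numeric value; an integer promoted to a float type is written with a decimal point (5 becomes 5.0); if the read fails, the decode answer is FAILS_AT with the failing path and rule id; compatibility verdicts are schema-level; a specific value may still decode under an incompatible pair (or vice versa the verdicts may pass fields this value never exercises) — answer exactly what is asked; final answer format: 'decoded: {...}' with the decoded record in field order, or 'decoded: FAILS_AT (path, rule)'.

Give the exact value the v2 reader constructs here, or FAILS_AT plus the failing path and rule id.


arrows below run writer -> reader for Order
decode (reader v2):
  meta.payload := null (not supplied -> null)
  read fails at meta.age under R1 (no fill)
  => FAILS_AT (meta.age, R1)
the rest of the Order diff is inert for this question:
  field id in record Contact: type int32 changed to string -> matters for Order compatibility verdicts, not for this value's decode
  field payload in record Contact: type bytes changed to int32 -> matters for Order compatibility verdicts, not for this value's decode
  removed field score from record Order -> inert under this dialect — no rule fires on Order and the result does not move
  removed field attempts from record Order -> matters for Order compatibility verdicts, not for this value's decode
  added field retries to record Order: required int32, tag 27 (in v2 it sits immediately before zip) -> matters for Order compatibility verdicts, not for this value's decode

decoded: FAILS_AT (meta.age, R1)


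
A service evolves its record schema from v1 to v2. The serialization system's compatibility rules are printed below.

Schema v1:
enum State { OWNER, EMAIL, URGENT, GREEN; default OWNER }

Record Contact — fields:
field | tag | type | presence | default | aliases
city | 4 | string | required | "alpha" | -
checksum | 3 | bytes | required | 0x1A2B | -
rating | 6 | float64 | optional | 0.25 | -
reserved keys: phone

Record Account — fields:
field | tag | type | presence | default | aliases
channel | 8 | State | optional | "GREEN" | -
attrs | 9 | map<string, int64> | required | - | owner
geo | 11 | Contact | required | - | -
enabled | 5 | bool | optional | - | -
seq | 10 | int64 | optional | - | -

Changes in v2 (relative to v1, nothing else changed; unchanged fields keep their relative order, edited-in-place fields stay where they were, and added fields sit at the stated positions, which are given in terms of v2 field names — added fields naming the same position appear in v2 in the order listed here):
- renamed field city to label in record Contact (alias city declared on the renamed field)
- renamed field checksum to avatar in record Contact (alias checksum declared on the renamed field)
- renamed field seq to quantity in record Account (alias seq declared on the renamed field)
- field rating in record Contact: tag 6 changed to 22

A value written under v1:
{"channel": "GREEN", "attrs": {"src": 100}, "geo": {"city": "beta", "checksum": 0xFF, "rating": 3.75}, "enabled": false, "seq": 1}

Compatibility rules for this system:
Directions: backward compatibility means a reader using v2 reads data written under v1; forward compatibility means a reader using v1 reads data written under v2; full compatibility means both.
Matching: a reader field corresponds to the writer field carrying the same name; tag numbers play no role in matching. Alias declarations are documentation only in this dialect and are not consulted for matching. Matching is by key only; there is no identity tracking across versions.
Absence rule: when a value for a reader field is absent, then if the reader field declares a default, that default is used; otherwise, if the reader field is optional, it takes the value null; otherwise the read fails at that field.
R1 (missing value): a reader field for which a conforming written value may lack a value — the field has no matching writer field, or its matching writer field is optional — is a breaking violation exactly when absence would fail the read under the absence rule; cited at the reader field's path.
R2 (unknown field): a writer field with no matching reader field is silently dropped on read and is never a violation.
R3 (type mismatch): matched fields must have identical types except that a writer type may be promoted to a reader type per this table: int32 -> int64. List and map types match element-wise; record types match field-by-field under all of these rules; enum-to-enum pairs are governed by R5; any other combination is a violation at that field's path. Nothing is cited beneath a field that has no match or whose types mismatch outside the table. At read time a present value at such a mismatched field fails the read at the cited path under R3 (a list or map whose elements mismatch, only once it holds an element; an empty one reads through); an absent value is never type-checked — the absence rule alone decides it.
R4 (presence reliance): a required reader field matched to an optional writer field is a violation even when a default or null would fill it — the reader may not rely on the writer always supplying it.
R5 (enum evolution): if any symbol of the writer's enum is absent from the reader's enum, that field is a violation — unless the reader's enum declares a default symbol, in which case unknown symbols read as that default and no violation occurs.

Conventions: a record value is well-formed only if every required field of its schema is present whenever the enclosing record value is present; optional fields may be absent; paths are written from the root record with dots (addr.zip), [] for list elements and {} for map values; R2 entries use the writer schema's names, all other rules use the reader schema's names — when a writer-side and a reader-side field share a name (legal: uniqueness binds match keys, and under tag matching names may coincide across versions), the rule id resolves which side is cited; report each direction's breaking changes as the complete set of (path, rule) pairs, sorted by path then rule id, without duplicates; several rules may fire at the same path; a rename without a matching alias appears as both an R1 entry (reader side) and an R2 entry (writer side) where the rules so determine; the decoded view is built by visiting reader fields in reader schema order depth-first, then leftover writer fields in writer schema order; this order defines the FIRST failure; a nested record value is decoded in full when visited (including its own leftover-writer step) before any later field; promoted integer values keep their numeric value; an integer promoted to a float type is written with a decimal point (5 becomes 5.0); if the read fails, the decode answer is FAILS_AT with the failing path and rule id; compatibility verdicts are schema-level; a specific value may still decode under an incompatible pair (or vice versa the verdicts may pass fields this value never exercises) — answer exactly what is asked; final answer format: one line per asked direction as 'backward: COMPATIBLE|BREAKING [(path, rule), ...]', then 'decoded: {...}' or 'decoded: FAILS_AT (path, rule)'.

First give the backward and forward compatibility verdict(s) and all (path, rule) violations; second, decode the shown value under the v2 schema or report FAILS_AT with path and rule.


backward: COMPATIBLE []; forward: COMPATIBLE []; decoded: {"channel": "GREEN", "attrs": {"src": 100}, "geo": {"label": "alpha", "avatar": 0x1A2B, "rating": 3.75}, "enabled": false, "quantity": null}

the writer's type comes first in each Account pair
backward analysis of Account with v2 as reader and v1 as writer:
  channel: paired with writer channel (State -> State; writer optional)
  attrs: paired with writer attrs (map<string, int64> -> map<string, int64>; writer required)
  geo: paired with writer geo (Contact -> Contact; writer required)
  enabled: paired with writer enabled (bool -> bool; writer optional)
  quantity has no writer counterpart
  leftover writer field: seq
  geo.label has no writer counterpart
  geo.avatar has no writer counterpart
  geo.rating: paired with writer geo.rating (float64 -> float64; writer optional)
  leftover writer field: geo.city
  leftover writer field: geo.checksum
  => backward: COMPATIBLE
forward analysis of Account with v1 as reader and v2 as writer:
  channel: paired with writer channel (State -> State; writer optional)
  attrs: paired with writer attrs (map<string, int64> -> map<string, int64>; writer required)
  geo: paired with writer geo (Contact -> Contact; writer required)
  enabled: paired with writer enabled (bool -> bool; writer optional)
  seq has no writer counterpart
  leftover writer field: quantity
  geo.city has no writer counterpart
  geo.checksum has no writer counterpart
  geo.rating: paired with writer geo.rating (float64 -> float64; writer optional)
  leftover writer field: geo.label
  leftover writer field: geo.avatar
  => forward: COMPATIBLE
decoding the Account value with the v2 reader:
  channel := "GREEN"
  attrs := {"src": 100}
  geo.label := "alpha" (absent -> default)
  geo.avatar := 0x1A2B (absent -> default)
  geo.rating := 3.75
  writer geo.city: unknown -> dropped
  writer geo.checksum: unknown -> dropped
  enabled := false
  quantity := null (absent, optional -> null)
  writer seq: unknown -> dropped
  => decoded: {"channel": "GREEN", "attrs": {"src": 100}, "geo": {"label": "alpha", "avatar": 0x1A2B, "rating": 3.75}, "enabled": false, "quantity": null}


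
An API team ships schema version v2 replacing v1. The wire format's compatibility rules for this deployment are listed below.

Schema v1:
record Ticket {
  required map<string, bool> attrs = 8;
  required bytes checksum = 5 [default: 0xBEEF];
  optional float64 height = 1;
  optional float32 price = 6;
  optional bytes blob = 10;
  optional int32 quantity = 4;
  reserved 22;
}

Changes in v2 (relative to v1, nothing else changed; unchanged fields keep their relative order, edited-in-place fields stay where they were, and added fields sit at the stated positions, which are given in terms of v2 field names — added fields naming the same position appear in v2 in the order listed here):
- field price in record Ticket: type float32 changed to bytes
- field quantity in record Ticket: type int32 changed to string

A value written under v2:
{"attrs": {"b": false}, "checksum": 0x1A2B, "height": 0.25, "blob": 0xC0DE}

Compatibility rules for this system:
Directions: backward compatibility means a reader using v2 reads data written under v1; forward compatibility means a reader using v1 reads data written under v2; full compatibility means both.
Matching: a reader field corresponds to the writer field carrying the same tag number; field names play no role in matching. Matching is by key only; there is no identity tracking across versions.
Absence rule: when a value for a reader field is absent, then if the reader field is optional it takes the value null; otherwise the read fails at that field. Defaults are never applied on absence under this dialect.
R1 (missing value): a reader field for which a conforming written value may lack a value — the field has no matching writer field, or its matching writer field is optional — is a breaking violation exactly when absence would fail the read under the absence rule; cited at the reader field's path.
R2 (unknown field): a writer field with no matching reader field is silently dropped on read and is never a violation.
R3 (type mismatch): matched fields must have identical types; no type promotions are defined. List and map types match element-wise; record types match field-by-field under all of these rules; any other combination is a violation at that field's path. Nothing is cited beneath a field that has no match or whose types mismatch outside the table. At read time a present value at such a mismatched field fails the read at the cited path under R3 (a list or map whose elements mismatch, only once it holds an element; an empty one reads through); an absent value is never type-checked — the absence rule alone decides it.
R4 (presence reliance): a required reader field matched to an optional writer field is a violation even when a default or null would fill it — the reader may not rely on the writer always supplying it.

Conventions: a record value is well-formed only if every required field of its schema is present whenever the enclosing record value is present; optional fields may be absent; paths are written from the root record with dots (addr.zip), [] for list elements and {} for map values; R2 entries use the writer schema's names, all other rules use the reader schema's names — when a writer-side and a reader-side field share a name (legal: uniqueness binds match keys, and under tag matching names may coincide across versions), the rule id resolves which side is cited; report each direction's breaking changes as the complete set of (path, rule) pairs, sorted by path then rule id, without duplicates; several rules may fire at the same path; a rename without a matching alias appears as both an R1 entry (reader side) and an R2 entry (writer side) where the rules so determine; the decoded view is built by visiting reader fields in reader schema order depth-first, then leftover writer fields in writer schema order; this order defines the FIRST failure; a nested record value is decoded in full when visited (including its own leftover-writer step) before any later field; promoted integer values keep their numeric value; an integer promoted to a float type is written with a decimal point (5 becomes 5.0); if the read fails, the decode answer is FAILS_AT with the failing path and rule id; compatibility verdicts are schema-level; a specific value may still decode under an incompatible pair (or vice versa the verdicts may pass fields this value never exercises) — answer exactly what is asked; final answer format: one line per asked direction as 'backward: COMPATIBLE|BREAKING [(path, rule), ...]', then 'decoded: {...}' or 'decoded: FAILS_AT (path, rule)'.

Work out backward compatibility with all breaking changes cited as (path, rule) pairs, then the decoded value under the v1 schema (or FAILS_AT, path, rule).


the writer's type comes first in each Ticket pair
checking backward for Ticket: reader v2 against writer v1:
  attrs: map<string, bool> -> map<string, bool>, writer required; from attrs
  checksum: bytes -> bytes, writer required; from checksum
  height: float64 -> float64, writer optional; from height
  price: float32 -> bytes, writer optional; from price
  blob: bytes -> bytes, writer optional; from blob
  quantity: int32 -> string, writer optional; from quantity
  breaking: (price, R3)
  breaking: (quantity, R3)
  => backward verdict for Ticket: BREAKING, 2 violation(s)
decode (reader v1):
  attrs := {"b": false}
  checksum := 0x1A2B
  height := 0.25
  price := null (not supplied -> null)
  blob := 0xC0DE
  quantity := null (not supplied -> null)
  => decoded: {"attrs": {"b": false}, "checksum": 0x1A2B, "height": 0.25, "price": null, "blob": 0xC0DE, "quantity": null}

backward: BREAKING [(price, R3), (quantity, R3)]; decoded: {"attrs": {"b": false}, "checksum": 0x1A2B, "height": 0.25, "price": null, "blob": 0xC0DE, "quantity": null}


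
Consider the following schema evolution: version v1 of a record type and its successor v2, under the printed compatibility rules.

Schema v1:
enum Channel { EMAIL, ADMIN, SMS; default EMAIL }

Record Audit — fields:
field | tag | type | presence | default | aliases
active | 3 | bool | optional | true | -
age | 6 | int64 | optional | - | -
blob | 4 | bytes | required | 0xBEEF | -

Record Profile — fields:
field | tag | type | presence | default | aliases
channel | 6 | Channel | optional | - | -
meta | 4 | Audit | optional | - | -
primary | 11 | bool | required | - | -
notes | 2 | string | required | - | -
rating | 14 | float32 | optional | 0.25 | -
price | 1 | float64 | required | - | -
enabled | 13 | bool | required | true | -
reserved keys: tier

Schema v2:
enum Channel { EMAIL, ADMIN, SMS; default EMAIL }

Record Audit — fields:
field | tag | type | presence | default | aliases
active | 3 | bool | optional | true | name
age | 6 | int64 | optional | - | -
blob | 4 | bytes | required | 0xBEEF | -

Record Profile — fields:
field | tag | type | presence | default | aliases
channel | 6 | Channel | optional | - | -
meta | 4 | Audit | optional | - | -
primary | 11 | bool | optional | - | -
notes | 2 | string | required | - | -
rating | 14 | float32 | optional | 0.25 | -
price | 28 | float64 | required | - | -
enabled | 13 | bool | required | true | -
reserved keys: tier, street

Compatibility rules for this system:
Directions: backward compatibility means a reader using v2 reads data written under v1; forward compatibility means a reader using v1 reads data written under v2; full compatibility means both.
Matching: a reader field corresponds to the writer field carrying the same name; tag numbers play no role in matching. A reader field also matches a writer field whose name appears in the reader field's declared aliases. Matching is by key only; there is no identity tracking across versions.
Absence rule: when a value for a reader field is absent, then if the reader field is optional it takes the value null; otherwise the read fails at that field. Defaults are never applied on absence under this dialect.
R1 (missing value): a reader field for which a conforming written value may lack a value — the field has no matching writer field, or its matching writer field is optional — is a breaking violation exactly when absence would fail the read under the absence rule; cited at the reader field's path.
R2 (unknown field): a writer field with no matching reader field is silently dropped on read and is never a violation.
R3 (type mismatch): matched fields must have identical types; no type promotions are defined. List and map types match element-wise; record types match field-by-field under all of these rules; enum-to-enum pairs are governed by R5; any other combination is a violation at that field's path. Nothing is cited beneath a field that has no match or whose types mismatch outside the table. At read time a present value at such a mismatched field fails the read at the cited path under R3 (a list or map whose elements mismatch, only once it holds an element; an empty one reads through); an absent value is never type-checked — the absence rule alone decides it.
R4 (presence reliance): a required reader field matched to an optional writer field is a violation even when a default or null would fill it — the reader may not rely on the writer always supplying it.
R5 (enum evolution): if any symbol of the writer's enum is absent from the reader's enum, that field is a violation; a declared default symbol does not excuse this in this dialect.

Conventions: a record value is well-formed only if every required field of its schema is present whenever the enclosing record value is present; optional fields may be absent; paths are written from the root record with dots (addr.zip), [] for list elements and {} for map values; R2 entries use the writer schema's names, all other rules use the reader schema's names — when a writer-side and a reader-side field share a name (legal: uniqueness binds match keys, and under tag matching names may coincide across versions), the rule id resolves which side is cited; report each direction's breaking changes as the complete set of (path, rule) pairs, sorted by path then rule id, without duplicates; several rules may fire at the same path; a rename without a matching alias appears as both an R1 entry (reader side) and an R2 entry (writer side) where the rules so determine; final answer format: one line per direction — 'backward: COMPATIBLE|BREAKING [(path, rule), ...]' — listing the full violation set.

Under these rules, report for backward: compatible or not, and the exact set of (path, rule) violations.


arrows below run writer -> reader for Profile
checking backward for Profile: reader v2 against writer v1:
  channel: paired with writer channel (Channel -> Channel; writer optional)
  meta: paired with writer meta (Audit -> Audit; writer optional)
  primary: paired with writer primary (bool -> bool; writer required)
  notes: paired with writer notes (string -> string; writer required)
  rating: paired with writer rating (float32 -> float32; writer optional)
  price: paired with writer price (float64 -> float64; writer required)
  enabled: paired with writer enabled (bool -> bool; writer required)
  meta.active: paired with writer meta.active (bool -> bool; writer optional)
  meta.age: paired with writer meta.age (int64 -> int64; writer optional)
  meta.blob: paired with writer meta.blob (bytes -> bytes; writer required)
  => backward: COMPATIBLE
remaining Profile differences; none change what is asked:
  field price in record Profile: tag 1 changed to 28 -> no rule fires on it in Profile's dialect; the asked verdict holds
  field primary in record Profile: required changed to optional -> its effect on Profile is confined to the forward direction, not asked

backward: COMPATIBLE []
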